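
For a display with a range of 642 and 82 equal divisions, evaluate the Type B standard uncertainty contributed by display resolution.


resolution = range / divisions
resolution = 642 / 82 = 7.8292683
u_res = resolution / (2*sqrt(3))
u_res = 7.8292683 / 3.4641016
u_res = 2.2601

2.2601


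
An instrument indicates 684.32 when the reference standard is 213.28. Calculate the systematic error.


Systematic error = measured - true
= 684.32 - 213.28
= 471.0400

471.0400


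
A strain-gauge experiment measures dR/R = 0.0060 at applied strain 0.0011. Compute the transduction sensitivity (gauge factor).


GF = (dR/R) / epsilon
= 0.0060 / 0.0011
= 5.4545

5.4545


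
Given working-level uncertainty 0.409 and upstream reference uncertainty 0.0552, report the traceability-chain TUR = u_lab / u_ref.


TUR = u_lab / u_ref
= 0.409 / 0.0552
= 7.4094

7.4094


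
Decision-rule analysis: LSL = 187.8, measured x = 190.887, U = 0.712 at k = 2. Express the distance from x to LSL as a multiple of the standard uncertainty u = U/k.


u = U / k = 0.712 / 2 = 0.356
margin = |LSL - x| = |187.8 - 190.887| = 3.087
z = margin / u = 3.087 / 0.356
z = 8.6713

8.6713


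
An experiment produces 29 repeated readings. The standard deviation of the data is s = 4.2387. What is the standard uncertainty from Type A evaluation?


u_A = s / sqrt(n)
u_A = 4.2387 / sqrt(29)
u_A = 4.2387 / 5.3851648
u_A = 0.7871

0.7871


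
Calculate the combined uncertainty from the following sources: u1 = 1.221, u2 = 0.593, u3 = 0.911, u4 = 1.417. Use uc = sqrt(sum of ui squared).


uc = sqrt(1.221^2 + 0.593^2 + 0.911^2 + 1.417^2)
uc = sqrt(4.6803)
uc = 2.1634

2.1634


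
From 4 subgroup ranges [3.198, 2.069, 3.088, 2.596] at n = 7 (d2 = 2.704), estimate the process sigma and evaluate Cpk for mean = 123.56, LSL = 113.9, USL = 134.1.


R_bar = (3.198 + 2.069 + 3.088 + 2.596) / 4 = 2.73775
sigma = R_bar / d2 = 2.73775 / 2.704 = 1.0124815
Cp = (USL - LSL)/(6*sigma) = (134.1 - 113.9)/(6*1.0124815) = 3.3252
Cpu = (134.1 - 123.56)/(3*1.0124815) = 3.4700
Cpl = (123.56 - 113.9)/(3*1.0124815) = 3.1803
Cpk = min(Cpu, Cpl) = 3.1803

3.1803


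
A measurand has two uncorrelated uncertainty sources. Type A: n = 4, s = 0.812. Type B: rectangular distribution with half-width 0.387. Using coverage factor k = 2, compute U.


u_A = s / sqrt(n) = 0.812 / sqrt(4) = 0.406
u_B = half_width / sqrt(3) = 0.387 / sqrt(3) = 0.22343455
uc = sqrt(u_A^2 + u_B^2) = sqrt(0.406^2 + 0.22343455^2) = 0.46342097
U = k * uc = 2 * 0.46342097
U = 0.9268

0.9268


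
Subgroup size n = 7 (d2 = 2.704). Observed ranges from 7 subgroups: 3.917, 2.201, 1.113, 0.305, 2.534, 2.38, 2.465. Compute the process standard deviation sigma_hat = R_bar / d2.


R_bar = (3.917 + 2.201 + 1.113 + 0.305 + 2.534 + 2.38 + 2.465) / 7
R_bar = 14.915 / 7 = 2.1307143
sigma_hat = R_bar / d2 = 2.1307143 / 2.704 = 0.7880

0.7880


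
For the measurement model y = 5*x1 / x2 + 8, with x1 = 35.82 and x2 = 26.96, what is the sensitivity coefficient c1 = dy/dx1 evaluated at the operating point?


y = 5*x1 / x2 + 8
dy/dx1 = 5/x2
Evaluate at x2 = 26.96: c1 = 5 / 26.96
c1 = 0.1855

0.1855


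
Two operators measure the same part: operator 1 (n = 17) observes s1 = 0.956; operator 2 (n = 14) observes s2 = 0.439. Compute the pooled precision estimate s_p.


s_p = sqrt(((n1-1)*s1^2 + (n2-1)*s2^2) / (n1+n2-2))
numerator = (17-1)*0.956^2 + (14-1)*0.439^2 = 14.622976 + 2.505373 = 17.128349
denominator = 17 + 14 - 2 = 29
s_p^2 = 17.128349 / 29 = 0.59063272
s_p = sqrt(0.59063272) = 0.7685

0.7685


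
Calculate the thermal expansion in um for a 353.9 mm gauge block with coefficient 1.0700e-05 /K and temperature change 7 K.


dL = L * alpha * dT
= 353.9 * 1.0700e-05 * 7
= 0.0265071 mm
dL_um = 0.0265071 * 1000 = 26.5071 um

26.5071


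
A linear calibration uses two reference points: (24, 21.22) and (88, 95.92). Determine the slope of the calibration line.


slope = (y2 - y1) / (x2 - x1)
= (95.92 - 21.22) / (88 - 24)
= 74.7000 / 64
= 1.1672

1.1672


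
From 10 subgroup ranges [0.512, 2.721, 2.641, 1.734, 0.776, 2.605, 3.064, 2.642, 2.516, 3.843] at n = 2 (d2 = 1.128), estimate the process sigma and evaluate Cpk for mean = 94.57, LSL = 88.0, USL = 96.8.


R_bar = (0.512 + 2.721 + 2.641 + 1.734 + 0.776 + 2.605 + 3.064 + 2.642 + 2.516 + 3.843) / 10 = 2.3054
sigma = R_bar / d2 = 2.3054 / 1.128 = 2.0437943
Cp = (USL - LSL)/(6*sigma) = (96.8 - 88.0)/(6*2.0437943) = 0.7176
Cpu = (96.8 - 94.57)/(3*2.0437943) = 0.3637
Cpl = (94.57 - 88.0)/(3*2.0437943) = 1.0715
Cpk = min(Cpu, Cpl) = 0.3637

0.3637


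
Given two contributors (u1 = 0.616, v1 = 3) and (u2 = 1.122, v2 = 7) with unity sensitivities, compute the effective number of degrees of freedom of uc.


uc = sqrt(u1^2 + u2^2) = sqrt(0.616^2 + 1.122^2) = 1.2799766
v_eff = uc^4 / (u1^4/v1 + u2^4/v2)
= 1.2799766^4 / (0.616^4/3 + 1.122^4/7)
= 2.6841583 / 0.27439404
v_eff = 9.7821

9.7821


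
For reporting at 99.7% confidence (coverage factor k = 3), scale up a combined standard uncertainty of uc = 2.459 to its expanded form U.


U = k * uc
U = 3 * 2.459
U = 7.3770

7.3770


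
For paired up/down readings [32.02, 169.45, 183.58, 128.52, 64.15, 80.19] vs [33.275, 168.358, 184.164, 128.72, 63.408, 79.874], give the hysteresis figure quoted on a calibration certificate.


|32.02 - 33.275| = 1.2550
|169.45 - 168.358| = 1.0920
|183.58 - 184.164| = 0.5840
|128.52 - 128.72| = 0.2000
|64.15 - 63.408| = 0.7420
|80.19 - 79.874| = 0.3160
hysteresis = max(diffs) = 1.2550

1.2550


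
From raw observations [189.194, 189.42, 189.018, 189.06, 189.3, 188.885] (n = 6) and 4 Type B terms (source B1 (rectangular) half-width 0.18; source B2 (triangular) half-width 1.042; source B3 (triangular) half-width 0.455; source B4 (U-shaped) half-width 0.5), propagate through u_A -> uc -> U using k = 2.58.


mean = (189.194 + 189.42 + 189.018 + 189.06 + 189.3 + 188.885) / 6 = 189.1461667
s = sqrt(sum((x - mean)^2)/(n-1)) = 0.19646722
u_A = s / sqrt(n) = 0.19646722 / sqrt(6) = 0.080207407
u_B1 = 0.18 / sqrt(3) = 0.10392305
u_B2 = 1.042 / sqrt(6) = 0.42539472
u_B3 = 0.455 / sqrt(6) = 0.18575297
u_B4 = 0.5 / sqrt(2) = 0.35355339
uc = sqrt(0.080207407^2 + 0.10392305^2 + 0.42539472^2 + 0.18575297^2 + 0.35355339^2) = 0.59807864
U = k * uc = 2.58 * 0.59807864
U = 1.5430

1.5430


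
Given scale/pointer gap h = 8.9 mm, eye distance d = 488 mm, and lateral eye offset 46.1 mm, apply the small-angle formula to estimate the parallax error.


error = h * offset / d
= 8.9 * 46.1 / 488
= 0.8408

0.8408


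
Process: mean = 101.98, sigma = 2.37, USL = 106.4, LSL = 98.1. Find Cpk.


Cpu = (USL - mean) / (3*sigma) = (106.4 - 101.98) / (3*2.37) = 0.6217
Cpl = (mean - LSL) / (3*sigma) = (101.98 - 98.1) / (3*2.37) = 0.5457
Cpk = min(Cpu, Cpl) = 0.5457

0.5457


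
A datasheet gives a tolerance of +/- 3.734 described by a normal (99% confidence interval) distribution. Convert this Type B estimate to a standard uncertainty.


u_B = half_width / 2.576
u_B = 3.734 / 2.576
u_B = 1.4495

1.4495


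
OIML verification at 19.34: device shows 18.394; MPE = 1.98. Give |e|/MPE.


e = indication - reference = 18.394 - 19.34 = -0.9460
|e| = 0.9460
ratio = |e| / MPE = 0.9460 / 1.98
ratio = 0.4778

0.4778


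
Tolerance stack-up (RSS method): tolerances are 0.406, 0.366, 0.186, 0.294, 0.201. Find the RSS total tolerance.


RSS = sqrt(0.406^2 + 0.366^2 + 0.186^2 + 0.294^2 + 0.201^2)
= sqrt(0.460225)
= 0.6784

0.6784


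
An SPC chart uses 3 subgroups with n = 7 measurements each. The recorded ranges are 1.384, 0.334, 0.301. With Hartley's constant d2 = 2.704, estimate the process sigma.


R_bar = (1.384 + 0.334 + 0.301) / 3
R_bar = 2.019 / 3 = 0.673
sigma_hat = R_bar / d2 = 0.673 / 2.704 = 0.2489

0.2489


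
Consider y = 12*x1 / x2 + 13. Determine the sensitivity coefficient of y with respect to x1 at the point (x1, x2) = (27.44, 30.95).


y = 12*x1 / x2 + 13
dy/dx1 = 12/x2
Evaluate at x2 = 30.95: c1 = 12 / 30.95
c1 = 0.3877

0.3877


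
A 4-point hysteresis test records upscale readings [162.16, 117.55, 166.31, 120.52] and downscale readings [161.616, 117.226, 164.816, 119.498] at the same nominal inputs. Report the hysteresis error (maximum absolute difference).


|162.16 - 161.616| = 0.5440
|117.55 - 117.226| = 0.3240
|166.31 - 164.816| = 1.4940
|120.52 - 119.498| = 1.0220
hysteresis = max(diffs) = 1.4940

1.4940


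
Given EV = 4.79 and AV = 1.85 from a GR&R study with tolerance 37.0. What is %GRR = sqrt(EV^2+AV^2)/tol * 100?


GRR = sqrt(EV^2 + AV^2) = sqrt(4.79^2 + 1.85^2) = 5.1348418
%GRR = GRR / tol * 100 = 5.1348418 / 37.0 * 100
%GRR = 13.8780

13.8780


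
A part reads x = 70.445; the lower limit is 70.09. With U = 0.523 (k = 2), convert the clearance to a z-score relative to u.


u = U / k = 0.523 / 2 = 0.2615
margin = |LSL - x| = |70.09 - 70.445| = 0.355
z = margin / u = 0.355 / 0.2615
z = 1.3576

1.3576


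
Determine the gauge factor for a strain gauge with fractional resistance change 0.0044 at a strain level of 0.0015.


GF = (dR/R) / epsilon
= 0.0044 / 0.0015
= 2.9333

2.9333


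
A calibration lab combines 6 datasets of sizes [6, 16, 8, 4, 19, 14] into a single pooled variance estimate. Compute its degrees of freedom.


nu = sum_i (n_i - 1)
nu = ((6 - 1) + (16 - 1) + (8 - 1) + (4 - 1) + (19 - 1) + (14 - 1))
nu = 5 + 15 + 7 + 3 + 18 + 13
nu = 61

61


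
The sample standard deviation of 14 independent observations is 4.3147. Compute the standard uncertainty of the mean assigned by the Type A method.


u_A = s / sqrt(n)
u_A = 4.3147 / sqrt(14)
u_A = 4.3147 / 3.7416574
u_A = 1.1532

1.1532


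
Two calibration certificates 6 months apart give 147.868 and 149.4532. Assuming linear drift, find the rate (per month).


rate = (v2 - v1) / months
= (149.4532 - 147.868) / 6
= 1.5852 / 6
= 0.2642

0.2642


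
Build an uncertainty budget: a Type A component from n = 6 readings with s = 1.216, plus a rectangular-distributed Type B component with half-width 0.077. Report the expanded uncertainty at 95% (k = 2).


u_A = s / sqrt(n) = 1.216 / sqrt(6) = 0.49642992
u_B = half_width / sqrt(3) = 0.077 / sqrt(3) = 0.044455971
uc = sqrt(u_A^2 + u_B^2) = sqrt(0.49642992^2 + 0.044455971^2) = 0.49841649
U = k * uc = 2 * 0.49841649
U = 0.9968

0.9968


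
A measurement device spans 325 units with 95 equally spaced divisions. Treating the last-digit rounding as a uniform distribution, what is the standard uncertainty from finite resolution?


resolution = range / divisions
resolution = 325 / 95 = 3.4210526
u_res = resolution / (2*sqrt(3))
u_res = 3.4210526 / 3.4641016
u_res = 0.9876

0.9876


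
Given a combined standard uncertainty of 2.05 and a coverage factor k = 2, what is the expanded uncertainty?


U = k * uc
U = 2 * 2.05
U = 4.1000

4.1000


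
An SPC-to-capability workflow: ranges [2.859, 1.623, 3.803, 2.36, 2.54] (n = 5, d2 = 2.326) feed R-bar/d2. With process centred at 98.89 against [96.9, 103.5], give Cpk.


R_bar = (2.859 + 1.623 + 3.803 + 2.36 + 2.54) / 5 = 2.637
sigma = R_bar / d2 = 2.637 / 2.326 = 1.1337059
Cp = (USL - LSL)/(6*sigma) = (103.5 - 96.9)/(6*1.1337059) = 0.9703
Cpu = (103.5 - 98.89)/(3*1.1337059) = 1.3554
Cpl = (98.89 - 96.9)/(3*1.1337059) = 0.5851
Cpk = min(Cpu, Cpl) = 0.5851

0.5851


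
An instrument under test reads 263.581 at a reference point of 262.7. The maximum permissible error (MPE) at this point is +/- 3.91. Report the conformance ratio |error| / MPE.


e = indication - reference = 263.581 - 262.7 = 0.8810
|e| = 0.8810
ratio = |e| / MPE = 0.8810 / 3.91
ratio = 0.2253

0.2253


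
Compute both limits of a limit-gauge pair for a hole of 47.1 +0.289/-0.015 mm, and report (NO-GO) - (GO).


GO = nominal - lower_tol (smallest hole = maximum material condition)
GO = 47.1 - 0.015 = 47.085
NO-GO = nominal + upper_tol (largest hole = least material condition)
NO-GO = 47.1 + 0.289 = 47.389
spread = NO-GO - GO = 47.389 - 47.085 = 0.3040

0.3040


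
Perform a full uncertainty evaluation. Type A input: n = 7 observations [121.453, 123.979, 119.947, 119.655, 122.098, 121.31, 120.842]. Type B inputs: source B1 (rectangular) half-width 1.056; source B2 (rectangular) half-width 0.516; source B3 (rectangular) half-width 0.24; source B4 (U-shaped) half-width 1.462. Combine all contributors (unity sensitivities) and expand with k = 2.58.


mean = (121.453 + 123.979 + 119.947 + 119.655 + 122.098 + 121.31 + 120.842) / 7 = 121.3262857
s = sqrt(sum((x - mean)^2)/(n-1)) = 1.4479247
u_A = s / sqrt(n) = 1.4479247 / sqrt(7) = 0.5472641
u_B1 = 1.056 / sqrt(3) = 0.60968188
u_B2 = 0.516 / sqrt(3) = 0.29791274
u_B3 = 0.24 / sqrt(3) = 0.13856406
u_B4 = 1.462 / sqrt(2) = 1.0337901
uc = sqrt(0.5472641^2 + 0.60968188^2 + 0.29791274^2 + 0.13856406^2 + 1.0337901^2) = 1.359369
U = k * uc = 2.58 * 1.359369
U = 3.5072

3.5072


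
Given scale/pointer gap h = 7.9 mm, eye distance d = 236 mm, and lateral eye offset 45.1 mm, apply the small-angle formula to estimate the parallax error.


error = h * offset / d
= 7.9 * 45.1 / 236
= 1.5097

1.5097


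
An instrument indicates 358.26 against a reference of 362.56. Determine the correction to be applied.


Correction = standard - reading
= 362.56 - 358.26
= 4.3000

4.3000


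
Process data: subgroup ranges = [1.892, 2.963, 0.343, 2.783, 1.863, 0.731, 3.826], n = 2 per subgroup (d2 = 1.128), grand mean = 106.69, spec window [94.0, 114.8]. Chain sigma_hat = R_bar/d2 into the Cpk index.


R_bar = (1.892 + 2.963 + 0.343 + 2.783 + 1.863 + 0.731 + 3.826) / 7 = 2.0572857
sigma = R_bar / d2 = 2.0572857 / 1.128 = 1.8238348
Cp = (USL - LSL)/(6*sigma) = (114.8 - 94.0)/(6*1.8238348) = 1.9008
Cpu = (114.8 - 106.69)/(3*1.8238348) = 1.4822
Cpl = (106.69 - 94.0)/(3*1.8238348) = 2.3193
Cpk = min(Cpu, Cpl) = 1.4822

1.4822


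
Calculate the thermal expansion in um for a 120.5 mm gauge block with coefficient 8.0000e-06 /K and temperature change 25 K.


dL = L * alpha * dT
= 120.5 * 8.0000e-06 * 25
= 0.0241000 mm
dL_um = 0.0241000 * 1000 = 24.1000 um

24.1000


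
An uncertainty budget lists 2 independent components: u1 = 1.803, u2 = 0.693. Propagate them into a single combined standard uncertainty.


uc = sqrt(1.803^2 + 0.693^2)
uc = sqrt(3.731058)
uc = 1.9316

1.9316


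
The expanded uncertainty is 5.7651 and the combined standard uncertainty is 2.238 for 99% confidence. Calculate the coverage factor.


k = U / uc
k = 5.7651 / 2.238
k = 2.576

2.576


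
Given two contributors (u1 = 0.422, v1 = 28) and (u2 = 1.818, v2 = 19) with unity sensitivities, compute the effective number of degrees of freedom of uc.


uc = sqrt(u1^2 + u2^2) = sqrt(0.422^2 + 1.818^2) = 1.8663354
v_eff = uc^4 / (u1^4/v1 + u2^4/v2)
= 1.8663354^4 / (0.422^4/28 + 1.818^4/19)
= 12.132737 / 0.57607183
v_eff = 21.0612

21.0612


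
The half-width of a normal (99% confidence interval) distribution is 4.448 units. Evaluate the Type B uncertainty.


u_B = half_width / 2.576
u_B = 4.448 / 2.576
u_B = 1.7267

1.7267


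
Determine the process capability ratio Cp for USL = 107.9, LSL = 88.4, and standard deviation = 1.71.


Cp = (USL - LSL) / (6 * sigma)
= (107.9 - 88.4) / (6 * 1.71)
= 19.5000 / 10.2600
= 1.9006

1.9006


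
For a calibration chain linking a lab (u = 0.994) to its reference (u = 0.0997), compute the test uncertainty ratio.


TUR = u_lab / u_ref
= 0.994 / 0.0997
= 9.9699

9.9699


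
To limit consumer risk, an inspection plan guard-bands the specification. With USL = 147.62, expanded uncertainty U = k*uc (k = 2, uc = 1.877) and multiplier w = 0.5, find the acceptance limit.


U = k * uc = 2 * 1.877 = 3.754
guard band g = w * U = 0.5 * 3.754 = 1.877
AL = USL - g = 147.62 - 1.877
AL = 145.7430

145.7430


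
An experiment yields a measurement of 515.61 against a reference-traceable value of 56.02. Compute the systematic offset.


Systematic error = measured - true
= 515.61 - 56.02
= 459.5900

459.5900


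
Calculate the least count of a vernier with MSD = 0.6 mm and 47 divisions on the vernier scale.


LC = MSD / n_div
= 0.6 / 47
= 0.0128

0.0128


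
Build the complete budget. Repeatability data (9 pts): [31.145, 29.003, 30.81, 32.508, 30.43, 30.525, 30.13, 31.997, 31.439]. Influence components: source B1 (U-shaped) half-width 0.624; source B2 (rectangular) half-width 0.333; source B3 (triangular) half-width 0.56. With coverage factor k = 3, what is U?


mean = (31.145 + 29.003 + 30.81 + 32.508 + 30.43 + 30.525 + 30.13 + 31.997 + 31.439) / 9 = 30.88744444
s = sqrt(sum((x - mean)^2)/(n-1)) = 1.0427928
u_A = s / sqrt(n) = 1.0427928 / sqrt(9) = 0.3475976
u_B1 = 0.624 / sqrt(2) = 0.44123463
u_B2 = 0.333 / sqrt(3) = 0.19225764
u_B3 = 0.56 / sqrt(6) = 0.22861904
uc = sqrt(0.3475976^2 + 0.44123463^2 + 0.19225764^2 + 0.22861904^2) = 0.63619317
U = k * uc = 3 * 0.63619317
U = 1.9086

1.9086


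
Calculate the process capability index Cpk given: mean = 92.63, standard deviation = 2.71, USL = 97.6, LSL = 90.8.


Cpu = (USL - mean) / (3*sigma) = (97.6 - 92.63) / (3*2.71) = 0.6113
Cpl = (mean - LSL) / (3*sigma) = (92.63 - 90.8) / (3*2.71) = 0.2251
Cpk = min(Cpu, Cpl) = 0.2251

0.2251


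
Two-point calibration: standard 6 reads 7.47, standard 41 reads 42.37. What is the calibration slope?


slope = (y2 - y1) / (x2 - x1)
= (42.37 - 7.47) / (41 - 6)
= 34.9000 / 35
= 0.9971

0.9971


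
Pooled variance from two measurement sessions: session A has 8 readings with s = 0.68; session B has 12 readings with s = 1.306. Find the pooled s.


s_p = sqrt(((n1-1)*s1^2 + (n2-1)*s2^2) / (n1+n2-2))
numerator = (8-1)*0.68^2 + (12-1)*1.306^2 = 3.2368 + 18.761996 = 21.998796
denominator = 8 + 12 - 2 = 18
s_p^2 = 21.998796 / 18 = 1.2221553
s_p = sqrt(1.2221553) = 1.1055

1.1055


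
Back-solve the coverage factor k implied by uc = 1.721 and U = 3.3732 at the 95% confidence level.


k = U / uc
k = 3.3732 / 1.721
k = 1.96

1.96


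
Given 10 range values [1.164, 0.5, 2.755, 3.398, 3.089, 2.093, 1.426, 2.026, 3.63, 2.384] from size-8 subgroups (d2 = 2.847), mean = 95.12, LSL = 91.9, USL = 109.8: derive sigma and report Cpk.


R_bar = (1.164 + 0.5 + 2.755 + 3.398 + 3.089 + 2.093 + 1.426 + 2.026 + 3.63 + 2.384) / 10 = 2.2465
sigma = R_bar / d2 = 2.2465 / 2.847 = 0.78907622
Cp = (USL - LSL)/(6*sigma) = (109.8 - 91.9)/(6*0.78907622) = 3.7808
Cpu = (109.8 - 95.12)/(3*0.78907622) = 6.2013
Cpl = (95.12 - 91.9)/(3*0.78907622) = 1.3602
Cpk = min(Cpu, Cpl) = 1.3602

1.3602


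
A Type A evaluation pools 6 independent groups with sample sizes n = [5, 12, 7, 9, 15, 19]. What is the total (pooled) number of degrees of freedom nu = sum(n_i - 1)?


nu = sum_i (n_i - 1)
nu = ((5 - 1) + (12 - 1) + (7 - 1) + (9 - 1) + (15 - 1) + (19 - 1))
nu = 4 + 11 + 6 + 8 + 14 + 18
nu = 61

61


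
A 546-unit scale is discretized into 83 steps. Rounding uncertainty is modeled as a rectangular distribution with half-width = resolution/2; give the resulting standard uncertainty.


resolution = range / divisions
resolution = 546 / 83 = 6.5783133
u_res = resolution / (2*sqrt(3))
u_res = 6.5783133 / 3.4641016
u_res = 1.8990

1.8990


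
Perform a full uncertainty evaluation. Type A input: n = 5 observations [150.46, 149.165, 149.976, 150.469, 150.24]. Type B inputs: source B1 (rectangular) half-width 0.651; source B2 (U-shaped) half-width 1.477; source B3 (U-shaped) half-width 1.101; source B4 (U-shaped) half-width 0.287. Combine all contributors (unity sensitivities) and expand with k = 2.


mean = (150.46 + 149.165 + 149.976 + 150.469 + 150.24) / 5 = 150.062
s = sqrt(sum((x - mean)^2)/(n-1)) = 0.54031056
u_A = s / sqrt(n) = 0.54031056 / sqrt(5) = 0.24163423
u_B1 = 0.651 / sqrt(3) = 0.37585503
u_B2 = 1.477 / sqrt(2) = 1.0443967
u_B3 = 1.101 / sqrt(2) = 0.77852457
u_B4 = 0.287 / sqrt(2) = 0.20293965
uc = sqrt(0.24163423^2 + 0.37585503^2 + 1.0443967^2 + 0.77852457^2 + 0.20293965^2) = 1.3920142
U = k * uc = 2 * 1.3920142
U = 2.7840

2.7840


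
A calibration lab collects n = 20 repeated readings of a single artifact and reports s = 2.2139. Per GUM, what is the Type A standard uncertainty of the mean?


u_A = s / sqrt(n)
u_A = 2.2139 / sqrt(20)
u_A = 2.2139 / 4.472136
u_A = 0.4950

0.4950


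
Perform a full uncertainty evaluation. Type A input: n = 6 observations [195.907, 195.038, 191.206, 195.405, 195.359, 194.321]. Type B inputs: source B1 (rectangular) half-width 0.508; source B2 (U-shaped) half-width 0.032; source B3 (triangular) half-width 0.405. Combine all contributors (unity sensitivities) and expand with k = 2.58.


mean = (195.907 + 195.038 + 191.206 + 195.405 + 195.359 + 194.321) / 6 = 194.5393333
s = sqrt(sum((x - mean)^2)/(n-1)) = 1.7145958
u_A = s / sqrt(n) = 1.7145958 / sqrt(6) = 0.6999808
u_B1 = 0.508 / sqrt(3) = 0.29329394
u_B2 = 0.032 / sqrt(2) = 0.022627417
u_B3 = 0.405 / sqrt(6) = 0.16534056
uc = sqrt(0.6999808^2 + 0.29329394^2 + 0.022627417^2 + 0.16534056^2) = 0.77707397
U = k * uc = 2.58 * 0.77707397
U = 2.0049

2.0049


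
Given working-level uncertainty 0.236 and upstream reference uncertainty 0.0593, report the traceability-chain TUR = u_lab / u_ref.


TUR = u_lab / u_ref
= 0.236 / 0.0593
= 3.9798

3.9798


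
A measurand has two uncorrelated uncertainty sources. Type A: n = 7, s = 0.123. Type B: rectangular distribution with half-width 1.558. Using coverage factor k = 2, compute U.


u_A = s / sqrt(n) = 0.123 / sqrt(7) = 0.04648963
u_B = half_width / sqrt(3) = 1.558 / sqrt(3) = 0.89951172
uc = sqrt(u_A^2 + u_B^2) = sqrt(0.04648963^2 + 0.89951172^2) = 0.90071228
U = k * uc = 2 * 0.90071228
U = 1.8014

1.8014


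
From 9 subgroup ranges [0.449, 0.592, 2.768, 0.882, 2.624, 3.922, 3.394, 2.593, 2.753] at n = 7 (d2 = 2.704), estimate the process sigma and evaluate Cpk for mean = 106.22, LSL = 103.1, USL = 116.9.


R_bar = (0.449 + 0.592 + 2.768 + 0.882 + 2.624 + 3.922 + 3.394 + 2.593 + 2.753) / 9 = 2.2196667
sigma = R_bar / d2 = 2.2196667 / 2.704 = 0.82088266
Cp = (USL - LSL)/(6*sigma) = (116.9 - 103.1)/(6*0.82088266) = 2.8019
Cpu = (116.9 - 106.22)/(3*0.82088266) = 4.3368
Cpl = (106.22 - 103.1)/(3*0.82088266) = 1.2669
Cpk = min(Cpu, Cpl) = 1.2669

1.2669


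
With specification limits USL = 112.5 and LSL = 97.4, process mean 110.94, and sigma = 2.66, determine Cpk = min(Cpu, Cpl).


Cpu = (USL - mean) / (3*sigma) = (112.5 - 110.94) / (3*2.66) = 0.1955
Cpl = (mean - LSL) / (3*sigma) = (110.94 - 97.4) / (3*2.66) = 1.6967
Cpk = min(Cpu, Cpl) = 0.1955

0.1955


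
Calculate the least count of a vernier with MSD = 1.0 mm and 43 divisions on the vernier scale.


LC = MSD / n_div
= 1.0 / 43
= 0.0233

0.0233


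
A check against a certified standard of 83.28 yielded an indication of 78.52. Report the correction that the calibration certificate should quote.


Correction = standard - reading
= 83.28 - 78.52
= 4.7600

4.7600


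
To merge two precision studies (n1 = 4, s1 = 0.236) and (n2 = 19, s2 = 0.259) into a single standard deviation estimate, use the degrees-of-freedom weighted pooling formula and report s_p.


s_p = sqrt(((n1-1)*s1^2 + (n2-1)*s2^2) / (n1+n2-2))
numerator = (4-1)*0.236^2 + (19-1)*0.259^2 = 0.167088 + 1.207458 = 1.374546
denominator = 4 + 19 - 2 = 21
s_p^2 = 1.374546 / 21 = 0.065454571
s_p = sqrt(0.065454571) = 0.2558

0.2558


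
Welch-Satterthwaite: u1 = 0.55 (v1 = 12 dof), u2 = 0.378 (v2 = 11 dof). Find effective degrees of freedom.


uc = sqrt(u1^2 + u2^2) = sqrt(0.55^2 + 0.378^2) = 0.66737096
v_eff = uc^4 / (u1^4/v1 + u2^4/v2)
= 0.66737096^4 / (0.55^4/12 + 0.378^4/11)
= 0.19836691 / 0.0094815061
v_eff = 20.9215

20.9215


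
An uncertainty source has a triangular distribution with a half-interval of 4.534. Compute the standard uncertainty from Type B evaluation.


u_B = half_width / sqrt(6)
u_B = 4.534 / 2.4494897
u_B = 1.8510

1.8510


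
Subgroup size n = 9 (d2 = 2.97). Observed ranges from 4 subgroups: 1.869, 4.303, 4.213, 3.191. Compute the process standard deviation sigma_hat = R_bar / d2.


R_bar = (1.869 + 4.303 + 4.213 + 3.191) / 4
R_bar = 13.576 / 4 = 3.394
sigma_hat = R_bar / d2 = 3.394 / 2.97 = 1.1428

1.1428


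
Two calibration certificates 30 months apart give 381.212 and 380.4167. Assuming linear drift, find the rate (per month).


rate = (v2 - v1) / months
= (380.4167 - 381.212) / 30
= -0.7953 / 30
= -0.0265

-0.0265


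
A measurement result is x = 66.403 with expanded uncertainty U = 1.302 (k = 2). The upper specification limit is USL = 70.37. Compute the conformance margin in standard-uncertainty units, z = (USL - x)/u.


u = U / k = 1.302 / 2 = 0.651
margin = |USL - x| = |70.37 - 66.403| = 3.967
z = margin / u = 3.967 / 0.651
z = 6.0937

6.0937


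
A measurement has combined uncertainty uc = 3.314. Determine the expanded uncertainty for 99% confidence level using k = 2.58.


U = k * uc
U = 2.58 * 3.314
U = 8.5501

8.5501


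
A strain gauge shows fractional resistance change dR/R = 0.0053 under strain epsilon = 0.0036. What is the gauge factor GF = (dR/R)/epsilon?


GF = (dR/R) / epsilon
= 0.0053 / 0.0036
= 1.4722

1.4722


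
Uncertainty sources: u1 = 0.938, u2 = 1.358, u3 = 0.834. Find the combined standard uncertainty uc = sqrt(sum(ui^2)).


uc = sqrt(0.938^2 + 1.358^2 + 0.834^2)
uc = sqrt(3.419564)
uc = 1.8492

1.8492


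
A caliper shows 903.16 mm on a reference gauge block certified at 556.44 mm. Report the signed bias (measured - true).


Systematic error = measured - true
= 903.16 - 556.44
= 346.7200

346.7200


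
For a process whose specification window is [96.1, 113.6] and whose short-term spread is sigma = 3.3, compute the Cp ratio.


Cp = (USL - LSL) / (6 * sigma)
= (113.6 - 96.1) / (6 * 3.3)
= 17.5000 / 19.8000
= 0.8838

0.8838


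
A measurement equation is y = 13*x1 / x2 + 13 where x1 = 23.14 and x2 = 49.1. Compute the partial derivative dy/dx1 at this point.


y = 13*x1 / x2 + 13
dy/dx1 = 13/x2
Evaluate at x2 = 49.1: c1 = 13 / 49.1
c1 = 0.2648

0.2648


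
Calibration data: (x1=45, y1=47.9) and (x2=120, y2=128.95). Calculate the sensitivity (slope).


slope = (y2 - y1) / (x2 - x1)
= (128.95 - 47.9) / (120 - 45)
= 81.0500 / 75
= 1.0807

1.0807


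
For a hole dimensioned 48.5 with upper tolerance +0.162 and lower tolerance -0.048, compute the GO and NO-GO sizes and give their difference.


GO = nominal - lower_tol (smallest hole = maximum material condition)
GO = 48.5 - 0.048 = 48.452
NO-GO = nominal + upper_tol (largest hole = least material condition)
NO-GO = 48.5 + 0.162 = 48.662
spread = NO-GO - GO = 48.662 - 48.452 = 0.2100

0.2100


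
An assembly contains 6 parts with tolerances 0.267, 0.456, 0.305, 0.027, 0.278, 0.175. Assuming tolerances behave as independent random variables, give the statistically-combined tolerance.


RSS = sqrt(0.267^2 + 0.456^2 + 0.305^2 + 0.027^2 + 0.278^2 + 0.175^2)
= sqrt(0.480888)
= 0.6935

0.6935


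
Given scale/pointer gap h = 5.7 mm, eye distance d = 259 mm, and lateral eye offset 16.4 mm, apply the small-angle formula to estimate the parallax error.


error = h * offset / d
= 5.7 * 16.4 / 259
= 0.3609

0.3609


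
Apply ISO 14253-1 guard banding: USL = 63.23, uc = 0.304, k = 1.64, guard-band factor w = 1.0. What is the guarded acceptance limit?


U = k * uc = 1.64 * 0.304 = 0.49856
guard band g = w * U = 1.0 * 0.49856 = 0.49856
AL = USL - g = 63.23 - 0.49856
AL = 62.7314

62.7314


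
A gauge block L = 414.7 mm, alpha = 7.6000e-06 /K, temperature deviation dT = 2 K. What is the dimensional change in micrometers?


dL = L * alpha * dT
= 414.7 * 7.6000e-06 * 2
= 0.0063034 mm
dL_um = 0.0063034 * 1000 = 6.3034 um

6.3034


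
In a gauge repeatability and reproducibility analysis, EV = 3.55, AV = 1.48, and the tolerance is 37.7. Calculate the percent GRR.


GRR = sqrt(EV^2 + AV^2) = sqrt(3.55^2 + 1.48^2) = 3.8461539
%GRR = GRR / tol * 100 = 3.8461539 / 37.7 * 100
%GRR = 10.2020

10.2020


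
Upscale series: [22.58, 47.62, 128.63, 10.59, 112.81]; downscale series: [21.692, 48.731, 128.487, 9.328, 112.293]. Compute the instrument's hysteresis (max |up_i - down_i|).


|22.58 - 21.692| = 0.8880
|47.62 - 48.731| = 1.1110
|128.63 - 128.487| = 0.1430
|10.59 - 9.328| = 1.2620
|112.81 - 112.293| = 0.5170
hysteresis = max(diffs) = 1.2620

1.2620


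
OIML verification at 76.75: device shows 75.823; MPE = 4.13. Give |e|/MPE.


e = indication - reference = 75.823 - 76.75 = -0.9270
|e| = 0.9270
ratio = |e| / MPE = 0.9270 / 4.13
ratio = 0.2245

0.2245


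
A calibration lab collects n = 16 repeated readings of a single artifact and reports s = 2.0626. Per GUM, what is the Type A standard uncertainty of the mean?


u_A = s / sqrt(n)
u_A = 2.0626 / sqrt(16)
u_A = 2.0626 / 4
u_A = 0.5157

0.5157


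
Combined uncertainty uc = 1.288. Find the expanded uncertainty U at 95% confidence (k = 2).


U = k * uc
U = 2 * 1.288
U = 2.5760

2.5760


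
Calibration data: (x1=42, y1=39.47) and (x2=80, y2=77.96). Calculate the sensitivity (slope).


slope = (y2 - y1) / (x2 - x1)
= (77.96 - 39.47) / (80 - 42)
= 38.4900 / 38
= 1.0129

1.0129


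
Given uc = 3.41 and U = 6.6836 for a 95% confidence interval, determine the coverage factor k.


k = U / uc
k = 6.6836 / 3.41
k = 1.96

1.96


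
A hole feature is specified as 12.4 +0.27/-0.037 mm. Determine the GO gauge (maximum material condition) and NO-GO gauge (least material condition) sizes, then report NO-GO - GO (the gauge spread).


GO = nominal - lower_tol (smallest hole = maximum material condition)
GO = 12.4 - 0.037 = 12.363
NO-GO = nominal + upper_tol (largest hole = least material condition)
NO-GO = 12.4 + 0.27 = 12.67
spread = NO-GO - GO = 12.67 - 12.363 = 0.3070

0.3070


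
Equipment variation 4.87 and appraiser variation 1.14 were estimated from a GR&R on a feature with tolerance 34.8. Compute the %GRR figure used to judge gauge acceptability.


GRR = sqrt(EV^2 + AV^2) = sqrt(4.87^2 + 1.14^2) = 5.0016497
%GRR = GRR / tol * 100 = 5.0016497 / 34.8 * 100
%GRR = 14.3726

14.3726


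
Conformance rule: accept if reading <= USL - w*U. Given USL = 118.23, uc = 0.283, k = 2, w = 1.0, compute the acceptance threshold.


U = k * uc = 2 * 0.283 = 0.566
guard band g = w * U = 1.0 * 0.566 = 0.566
AL = USL - g = 118.23 - 0.566
AL = 117.6640

117.6640


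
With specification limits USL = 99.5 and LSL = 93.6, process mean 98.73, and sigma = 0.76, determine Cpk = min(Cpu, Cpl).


Cpu = (USL - mean) / (3*sigma) = (99.5 - 98.73) / (3*0.76) = 0.3377
Cpl = (mean - LSL) / (3*sigma) = (98.73 - 93.6) / (3*0.76) = 2.2500
Cpk = min(Cpu, Cpl) = 0.3377

0.3377


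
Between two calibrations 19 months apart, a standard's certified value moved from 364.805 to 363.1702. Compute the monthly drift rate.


rate = (v2 - v1) / months
= (363.1702 - 364.805) / 19
= -1.6348 / 19
= -0.0860

-0.0860


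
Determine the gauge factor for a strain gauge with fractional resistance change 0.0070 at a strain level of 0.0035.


GF = (dR/R) / epsilon
= 0.0070 / 0.0035
= 2.0000

2.0000


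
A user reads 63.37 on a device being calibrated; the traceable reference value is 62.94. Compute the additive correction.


Correction = standard - reading
= 62.94 - 63.37
= -0.4300

-0.4300


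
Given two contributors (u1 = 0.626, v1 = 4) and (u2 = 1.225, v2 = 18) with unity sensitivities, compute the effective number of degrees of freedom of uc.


uc = sqrt(u1^2 + u2^2) = sqrt(0.626^2 + 1.225^2) = 1.375682
v_eff = uc^4 / (u1^4/v1 + u2^4/v2)
= 1.375682^4 / (0.626^4/4 + 1.225^4/18)
= 3.5815599 / 0.16349589
v_eff = 21.9061

21.9061


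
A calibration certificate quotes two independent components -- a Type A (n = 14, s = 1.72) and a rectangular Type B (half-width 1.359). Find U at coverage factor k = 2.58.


u_A = s / sqrt(n) = 1.72 / sqrt(14) = 0.45968934
u_B = half_width / sqrt(3) = 1.359 / sqrt(3) = 0.78461902
uc = sqrt(u_A^2 + u_B^2) = sqrt(0.45968934^2 + 0.78461902^2) = 0.90936313
U = k * uc = 2.58 * 0.90936313
U = 2.3462

2.3462


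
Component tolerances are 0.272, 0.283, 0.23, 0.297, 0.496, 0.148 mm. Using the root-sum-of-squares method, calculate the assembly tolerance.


RSS = sqrt(0.272^2 + 0.283^2 + 0.23^2 + 0.297^2 + 0.496^2 + 0.148^2)
= sqrt(0.563102)
= 0.7504

0.7504


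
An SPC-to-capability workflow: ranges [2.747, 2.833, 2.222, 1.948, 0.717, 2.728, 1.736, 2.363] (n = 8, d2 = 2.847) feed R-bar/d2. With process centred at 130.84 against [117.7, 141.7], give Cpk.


R_bar = (2.747 + 2.833 + 2.222 + 1.948 + 0.717 + 2.728 + 1.736 + 2.363) / 8 = 2.16175
sigma = R_bar / d2 = 2.16175 / 2.847 = 0.75930804
Cp = (USL - LSL)/(6*sigma) = (141.7 - 117.7)/(6*0.75930804) = 5.2680
Cpu = (141.7 - 130.84)/(3*0.75930804) = 4.7675
Cpl = (130.84 - 117.7)/(3*0.75930804) = 5.7684
Cpk = min(Cpu, Cpl) = 4.7675

4.7675


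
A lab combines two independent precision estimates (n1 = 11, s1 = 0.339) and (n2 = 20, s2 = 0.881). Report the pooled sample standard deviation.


s_p = sqrt(((n1-1)*s1^2 + (n2-1)*s2^2) / (n1+n2-2))
numerator = (11-1)*0.339^2 + (20-1)*0.881^2 = 1.14921 + 14.747059 = 15.896269
denominator = 11 + 20 - 2 = 29
s_p^2 = 15.896269 / 29 = 0.54814721
s_p = sqrt(0.54814721) = 0.7404

0.7404


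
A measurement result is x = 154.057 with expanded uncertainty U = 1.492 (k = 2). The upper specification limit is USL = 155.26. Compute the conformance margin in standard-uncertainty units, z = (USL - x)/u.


u = U / k = 1.492 / 2 = 0.746
margin = |USL - x| = |155.26 - 154.057| = 1.203
z = margin / u = 1.203 / 0.746
z = 1.6126

1.6126


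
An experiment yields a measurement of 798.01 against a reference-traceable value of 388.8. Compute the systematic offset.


Systematic error = measured - true
= 798.01 - 388.8
= 409.2100

409.2100


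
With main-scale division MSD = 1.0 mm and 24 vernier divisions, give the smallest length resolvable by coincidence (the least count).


LC = MSD / n_div
= 1.0 / 24
= 0.0417

0.0417


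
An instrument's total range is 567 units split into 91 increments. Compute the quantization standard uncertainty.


resolution = range / divisions
resolution = 567 / 91 = 6.2307692
u_res = resolution / (2*sqrt(3))
u_res = 6.2307692 / 3.4641016
u_res = 1.7987

1.7987


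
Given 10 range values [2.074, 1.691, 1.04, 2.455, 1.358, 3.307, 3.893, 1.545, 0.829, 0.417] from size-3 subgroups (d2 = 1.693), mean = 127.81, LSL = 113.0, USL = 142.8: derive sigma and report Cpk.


R_bar = (2.074 + 1.691 + 1.04 + 2.455 + 1.358 + 3.307 + 3.893 + 1.545 + 0.829 + 0.417) / 10 = 1.8609
sigma = R_bar / d2 = 1.8609 / 1.693 = 1.0991731
Cp = (USL - LSL)/(6*sigma) = (142.8 - 113.0)/(6*1.0991731) = 4.5185
Cpu = (142.8 - 127.81)/(3*1.0991731) = 4.5458
Cpl = (127.81 - 113.0)/(3*1.0991731) = 4.4913
Cpk = min(Cpu, Cpl) = 4.4913

4.4913


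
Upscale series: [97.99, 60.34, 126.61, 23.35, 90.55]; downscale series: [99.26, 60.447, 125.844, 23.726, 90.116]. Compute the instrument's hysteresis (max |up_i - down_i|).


|97.99 - 99.26| = 1.2700
|60.34 - 60.447| = 0.1070
|126.61 - 125.844| = 0.7660
|23.35 - 23.726| = 0.3760
|90.55 - 90.116| = 0.4340
hysteresis = max(diffs) = 1.2700

1.2700


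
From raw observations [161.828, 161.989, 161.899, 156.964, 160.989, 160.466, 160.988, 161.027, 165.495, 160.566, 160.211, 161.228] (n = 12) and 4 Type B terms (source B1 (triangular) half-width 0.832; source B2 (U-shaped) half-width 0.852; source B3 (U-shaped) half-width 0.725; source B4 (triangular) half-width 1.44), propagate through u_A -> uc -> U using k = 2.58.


mean = (161.828 + 161.989 + 161.899 + 156.964 + 160.989 + 160.466 + 160.988 + 161.027 + 165.495 + 160.566 + 160.211 + 161.228) / 12 = 161.1375
s = sqrt(sum((x - mean)^2)/(n-1)) = 1.9042623
u_A = s / sqrt(n) = 1.9042623 / sqrt(12) = 0.54971318
u_B1 = 0.832 / sqrt(6) = 0.33966258
u_B2 = 0.852 / sqrt(2) = 0.60245498
u_B3 = 0.725 / sqrt(2) = 0.51265242
u_B4 = 1.44 / sqrt(6) = 0.58787754
uc = sqrt(0.54971318^2 + 0.33966258^2 + 0.60245498^2 + 0.51265242^2 + 0.58787754^2) = 1.1785244
U = k * uc = 2.58 * 1.1785244
U = 3.0406

3.0406


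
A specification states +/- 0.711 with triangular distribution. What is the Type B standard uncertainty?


u_B = half_width / sqrt(6)
u_B = 0.711 / 2.4494897
u_B = 0.2903

0.2903


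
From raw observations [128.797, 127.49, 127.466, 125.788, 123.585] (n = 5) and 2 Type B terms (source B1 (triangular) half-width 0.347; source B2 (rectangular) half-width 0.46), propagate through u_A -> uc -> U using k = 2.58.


mean = (128.797 + 127.49 + 127.466 + 125.788 + 123.585) / 5 = 126.6252
s = sqrt(sum((x - mean)^2)/(n-1)) = 2.0071907
u_A = s / sqrt(n) = 2.0071907 / sqrt(5) = 0.89764297
u_B1 = 0.347 / sqrt(6) = 0.14166216
u_B2 = 0.46 / sqrt(3) = 0.26558112
uc = sqrt(0.89764297^2 + 0.14166216^2 + 0.26558112^2) = 0.94676523
U = k * uc = 2.58 * 0.94676523
U = 2.4427

2.4427


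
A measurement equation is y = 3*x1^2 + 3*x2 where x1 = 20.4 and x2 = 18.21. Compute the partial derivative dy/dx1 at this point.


y = 3*x1^2 + 3*x2
dy/dx1 = 2*3*x1
Evaluate at x1 = 20.4: c1 = 6 * 20.4
c1 = 122.4000

122.4000


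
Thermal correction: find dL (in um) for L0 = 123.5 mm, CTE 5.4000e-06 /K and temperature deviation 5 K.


dL = L * alpha * dT
= 123.5 * 5.4000e-06 * 5
= 0.0033345 mm
dL_um = 0.0033345 * 1000 = 3.3345 um

3.3345


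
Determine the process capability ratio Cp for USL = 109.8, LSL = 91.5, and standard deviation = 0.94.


Cp = (USL - LSL) / (6 * sigma)
= (109.8 - 91.5) / (6 * 0.94)
= 18.3000 / 5.6400
= 3.2447

3.2447


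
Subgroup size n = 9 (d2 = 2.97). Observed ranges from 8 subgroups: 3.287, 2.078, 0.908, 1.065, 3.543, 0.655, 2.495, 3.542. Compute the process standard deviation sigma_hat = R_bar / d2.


R_bar = (3.287 + 2.078 + 0.908 + 1.065 + 3.543 + 0.655 + 2.495 + 3.542) / 8
R_bar = 17.573 / 8 = 2.196625
sigma_hat = R_bar / d2 = 2.196625 / 2.97 = 0.7396

0.7396


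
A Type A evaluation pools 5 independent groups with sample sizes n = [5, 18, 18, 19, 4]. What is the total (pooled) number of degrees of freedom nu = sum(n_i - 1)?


nu = sum_i (n_i - 1)
nu = ((5 - 1) + (18 - 1) + (18 - 1) + (19 - 1) + (4 - 1))
nu = 4 + 17 + 17 + 18 + 3
nu = 59

59


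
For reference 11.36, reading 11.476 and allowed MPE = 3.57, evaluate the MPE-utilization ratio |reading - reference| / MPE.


e = indication - reference = 11.476 - 11.36 = 0.1160
|e| = 0.1160
ratio = |e| / MPE = 0.1160 / 3.57
ratio = 0.0325

0.0325


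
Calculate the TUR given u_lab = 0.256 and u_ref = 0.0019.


TUR = u_lab / u_ref
= 0.256 / 0.0019
= 134.7368

134.7368


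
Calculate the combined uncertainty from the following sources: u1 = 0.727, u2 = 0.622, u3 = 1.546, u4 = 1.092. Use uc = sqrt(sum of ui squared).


uc = sqrt(0.727^2 + 0.622^2 + 1.546^2 + 1.092^2)
uc = sqrt(4.497993)
uc = 2.1208

2.1208


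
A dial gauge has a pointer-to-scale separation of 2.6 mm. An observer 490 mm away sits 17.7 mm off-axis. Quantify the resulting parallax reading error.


error = h * offset / d
= 2.6 * 17.7 / 490
= 0.0939

0.0939


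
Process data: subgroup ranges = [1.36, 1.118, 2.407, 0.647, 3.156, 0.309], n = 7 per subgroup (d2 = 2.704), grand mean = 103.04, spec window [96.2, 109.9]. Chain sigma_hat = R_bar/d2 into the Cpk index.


R_bar = (1.36 + 1.118 + 2.407 + 0.647 + 3.156 + 0.309) / 6 = 1.4995
sigma = R_bar / d2 = 1.4995 / 2.704 = 0.55454882
Cp = (USL - LSL)/(6*sigma) = (109.9 - 96.2)/(6*0.55454882) = 4.1175
Cpu = (109.9 - 103.04)/(3*0.55454882) = 4.1235
Cpl = (103.04 - 96.2)/(3*0.55454882) = 4.1115
Cpk = min(Cpu, Cpl) = 4.1115

4.1115


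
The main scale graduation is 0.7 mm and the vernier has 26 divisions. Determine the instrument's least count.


LC = MSD / n_div
= 0.7 / 26
= 0.0269

0.0269


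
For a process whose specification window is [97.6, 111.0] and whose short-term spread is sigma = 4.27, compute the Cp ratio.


Cp = (USL - LSL) / (6 * sigma)
= (111.0 - 97.6) / (6 * 4.27)
= 13.4000 / 25.6200
= 0.5230

0.5230


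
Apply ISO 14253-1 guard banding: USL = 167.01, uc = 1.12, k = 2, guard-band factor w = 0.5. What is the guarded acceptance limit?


U = k * uc = 2 * 1.12 = 2.24
guard band g = w * U = 0.5 * 2.24 = 1.12
AL = USL - g = 167.01 - 1.12
AL = 165.8900

165.8900
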